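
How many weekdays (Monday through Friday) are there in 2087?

1 January 2087 is a Wednesday.
The range spans 365 days (inclusive of both endpoints).
365 = 7 × 52 + 1, so there are 52 full weeks plus 1 extra day.
Each full week contributes 5 weekdays (Mon–Fri): 52 × 5 = 260.
The 1 extra day is Wed — 1 of them qualifies.
Total: 260 + 1 = 261.

261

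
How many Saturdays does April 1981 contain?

1 April 1981 is a Wednesday.
From 1 April 1981 to 30 April 1981 is 30 days inclusive.
30 = 7 × 4 + 2, so there are 4 full weeks plus 2 extra days.
Each full week contributes one Saturday: 4 so far.
The 2 extra days are Wednesday, Thursday — none qualify.
Total: 4 + 0 = 4.

4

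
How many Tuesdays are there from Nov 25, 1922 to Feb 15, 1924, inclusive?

64 Tuesdays

Nov 25, 1922 is a Saturday.
The range spans 448 days (inclusive of both endpoints).
448 = 7 × 64, so the span is exactly 64 full weeks.
Each full week contributes one Tuesday: 64 so far.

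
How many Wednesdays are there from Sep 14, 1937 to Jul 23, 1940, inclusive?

149

Sep 14, 1937 is a Tuesday.
That's 1044 days from start to end, counting both.
1044 = 7 × 149 + 1, so there are 149 full weeks plus 1 extra day.
Each full week contributes one Wednesday: 149 so far.
The 1 extra day is Tuesday — none qualify.
Total: 149 + 0 = 149.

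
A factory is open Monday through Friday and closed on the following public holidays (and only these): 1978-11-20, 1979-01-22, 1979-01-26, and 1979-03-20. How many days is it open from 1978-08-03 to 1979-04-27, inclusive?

188 working days

1978-08-03 is a Thursday.
The range spans 268 days (inclusive of both endpoints).
268 = 7 × 38 + 2, so there are 38 full weeks plus 2 extra days.
Each full week contributes 5 weekdays (Mon–Fri): 38 × 5 = 190.
The 2 extra days are Thursday, Friday — 2 of them qualify.
Total: 190 + 2 = 192.
Holidays: 1978-11-20 (Mon); 1979-01-22 (Mon); 1979-01-26 (Fri); 1979-03-20 (Tue).
All 4 holidays fall on weekdays, so subtract 4.
Business days: 192 − 4 = 188.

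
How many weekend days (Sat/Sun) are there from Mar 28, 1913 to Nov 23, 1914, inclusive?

Mar 28, 1913 is a Friday.
That's 606 days from start to end, counting both.
606 = 7 × 86 + 4, so there are 86 full weeks plus 4 extra days.
Each full week contributes 2 weekend days (Sat, Sun): 86 × 2 = 172.
The 4 extra days are Fri, Sat, Sun, Mon — 2 of them qualify.
Total: 172 + 2 = 174.

174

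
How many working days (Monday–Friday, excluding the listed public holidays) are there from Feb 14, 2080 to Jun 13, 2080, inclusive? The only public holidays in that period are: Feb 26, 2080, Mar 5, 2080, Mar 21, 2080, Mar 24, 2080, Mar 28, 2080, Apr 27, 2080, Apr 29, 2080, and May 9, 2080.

81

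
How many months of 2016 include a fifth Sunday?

4

A month has five Sundays exactly when Sunday falls within its first (length − 28) days.
Jan: 31 days, starts Fri → 5 of Fri, Sat, Sun ✓
Feb: 29 days, starts Mon → 5 of Mon
Mar: 31 days, starts Tue → 5 of Tue, Wed, Thu
Apr: 30 days, starts Fri → 5 of Fri, Sat
May: 31 days, starts Sun → 5 of Sun, Mon, Tue ✓
Jun: 30 days, starts Wed → 5 of Wed, Thu
Jul: 31 days, starts Fri → 5 of Fri, Sat, Sun ✓
Aug: 31 days, starts Mon → 5 of Mon, Tue, Wed
Sep: 30 days, starts Thu → 5 of Thu, Fri
Oct: 31 days, starts Sat → 5 of Sat, Sun, Mon ✓
Nov: 30 days, starts Tue → 5 of Tue, Wed
Dec: 31 days, starts Thu → 5 of Thu, Fri, Sat
Months with five Sundays: Jan, May, Jul, Oct.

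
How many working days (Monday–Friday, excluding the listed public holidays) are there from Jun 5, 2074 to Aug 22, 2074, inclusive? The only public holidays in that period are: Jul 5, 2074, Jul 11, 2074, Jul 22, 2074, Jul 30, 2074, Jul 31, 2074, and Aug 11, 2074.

Jun 5, 2074 is a Tuesday.
That's 79 days from start to end, counting both.
79 = 7 × 11 + 2, so there are 11 full weeks plus 2 extra days.
Each full week contributes 5 weekdays (Mon–Fri): 11 × 5 = 55.
The 2 extra days are Tue, Wed — 2 of them qualify.
Total: 55 + 2 = 57.
Holidays: Jul 5, 2074 (Thu); Jul 11, 2074 (Wed); Jul 22, 2074 (Sun); Jul 30, 2074 (Mon); Jul 31, 2074 (Tue); Aug 11, 2074 (Sat).
4 of the 6 holidays fall on weekdays; the rest are weekends and were already excluded.
Business days: 57 − 4 = 53.

53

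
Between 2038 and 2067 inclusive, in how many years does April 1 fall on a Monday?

Day of week of April 1 in each year:
2038: Thu, 2039: Fri, 2040: Sun, 2041: Mon ✓, 2042: Tue, 2043: Wed, 2044: Fri, 2045: Sat, 2046: Sun, 2047: Mon ✓, 2048: Wed, 2049: Thu, 2050: Fri, 2051: Sat, 2052: Mon ✓, 2053: Tue, 2054: Wed, 2055: Thu, 2056: Sat, 2057: Sun, 2058: Mon ✓, 2059: Tue, 2060: Thu, 2061: Fri, 2062: Sat, 2063: Sun, 2064: Tue, 2065: Wed, 2066: Thu, 2067: Fri
Mondays: 2041, 2047, 2052, 2058.

4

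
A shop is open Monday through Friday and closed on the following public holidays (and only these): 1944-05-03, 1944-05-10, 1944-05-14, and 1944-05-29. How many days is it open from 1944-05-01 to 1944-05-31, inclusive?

1944-05-01 is a Monday.
The range spans 31 days (inclusive of both endpoints).
31 = 7 × 4 + 3, so there are 4 full weeks plus 3 extra days.
Each full week contributes 5 weekdays (Mon–Fri): 4 × 5 = 20.
The 3 extra days are Monday, Tuesday, Wednesday — 3 of them qualify.
Total: 20 + 3 = 23.
Holidays: 1944-05-03 (Wed); 1944-05-10 (Wed); 1944-05-14 (Sun); 1944-05-29 (Mon).
3 of the 4 holidays fall on weekdays; the rest are weekends and were already excluded.
Business days: 23 − 3 = 20.

20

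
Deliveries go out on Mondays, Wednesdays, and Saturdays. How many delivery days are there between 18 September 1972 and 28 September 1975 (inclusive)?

474

18 September 1972 is a Monday.
The range spans 1106 days (inclusive of both endpoints).
1106 = 7 × 158, so the span is exactly 158 full weeks.
Each full week contributes 3 days from the set (Mon, Wed, Sat): 158 × 3 = 474.
Total: 474.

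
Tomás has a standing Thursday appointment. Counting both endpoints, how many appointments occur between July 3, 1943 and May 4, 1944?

44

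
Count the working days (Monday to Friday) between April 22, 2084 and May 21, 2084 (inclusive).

April 22, 2084 is a Saturday.
From April 22, 2084 to May 21, 2084 is 30 days inclusive.
30 = 7 × 4 + 2, so there are 4 full weeks plus 2 extra days.
Each full week contributes 5 weekdays (Mon–Fri): 4 × 5 = 20.
The 2 extra days are Sat, Sun — none qualify.
Total: 20 + 0 = 20.

20 weekdays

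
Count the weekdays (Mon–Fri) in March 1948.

23

March 1, 1948 is a Monday.
The range spans 31 days (inclusive of both endpoints).
31 = 7 × 4 + 3, so there are 4 full weeks plus 3 extra days.
Each full week contributes 5 weekdays (Mon–Fri): 4 × 5 = 20.
The 3 extra days are Mon, Tue, Wed — 3 of them qualify.
Total: 20 + 3 = 23.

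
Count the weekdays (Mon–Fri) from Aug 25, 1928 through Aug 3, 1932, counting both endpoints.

1028

Aug 25, 1928 is a Saturday.
The range spans 1440 days (inclusive of both endpoints).
1440 = 7 × 205 + 5, so there are 205 full weeks plus 5 extra days.
Each full week contributes 5 weekdays (Mon–Fri): 205 × 5 = 1025.
The 5 extra days are Sat, Sun, Mon, Tue, Wed — 3 of them qualify.
Total: 1025 + 3 = 1028.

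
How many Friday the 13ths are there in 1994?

1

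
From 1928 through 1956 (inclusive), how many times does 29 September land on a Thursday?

Day of week of September 29 in each year:
1928: Sat, 1929: Sun, 1930: Mon, 1931: Tue, 1932: Thu ✓, 1933: Fri, 1934: Sat, 1935: Sun, 1936: Tue, 1937: Wed, 1938: Thu ✓, 1939: Fri, 1940: Sun, 1941: Mon, 1942: Tue, 1943: Wed, 1944: Fri, 1945: Sat, 1946: Sun, 1947: Mon, 1948: Wed, 1949: Thu ✓, 1950: Fri, 1951: Sat, 1952: Mon, 1953: Tue, 1954: Wed, 1955: Thu ✓, 1956: Sat
Thursdays: 1932, 1938, 1949, 1955.

4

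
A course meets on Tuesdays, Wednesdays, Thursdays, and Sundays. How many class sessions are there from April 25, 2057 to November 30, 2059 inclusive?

543

April 25, 2057 is a Wednesday.
From April 25, 2057 to November 30, 2059 is 950 days inclusive.
950 = 7 × 135 + 5, so there are 135 full weeks plus 5 extra days.
Each full week contributes 4 days from the set (Tue, Wed, Thu, Sun): 135 × 4 = 540.
The 5 extra days are Wed, Thu, Fri, Sat, Sun — 3 of them qualify.
Total: 540 + 3 = 543.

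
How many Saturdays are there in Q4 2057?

Oct 1, 2057 is a Monday.
From Oct 1, 2057 to Dec 31, 2057 is 92 days inclusive.
92 = 7 × 13 + 1, so there are 13 full weeks plus 1 extra day.
Each full week contributes one Saturday: 13 so far.
The 1 extra day is Mon — none qualify.
Total: 13 + 0 = 13.

13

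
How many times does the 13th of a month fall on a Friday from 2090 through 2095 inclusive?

10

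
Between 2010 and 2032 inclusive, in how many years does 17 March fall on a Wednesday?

4

Day of week of March 17 in each year:
2010: Wed ✓, 2011: Thu, 2012: Sat, 2013: Sun, 2014: Mon, 2015: Tue, 2016: Thu, 2017: Fri, 2018: Sat, 2019: Sun, 2020: Tue, 2021: Wed ✓, 2022: Thu, 2023: Fri, 2024: Sun, 2025: Mon, 2026: Tue, 2027: Wed ✓, 2028: Fri, 2029: Sat, 2030: Sun, 2031: Mon, 2032: Wed ✓
Wednesdays: 2010, 2021, 2027, 2032.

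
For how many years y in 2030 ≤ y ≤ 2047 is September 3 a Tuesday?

3

Day of week of September 3 in each year:
2030: Tue ✓, 2031: Wed, 2032: Fri, 2033: Sat, 2034: Sun, 2035: Mon, 2036: Wed, 2037: Thu, 2038: Fri, 2039: Sat, 2040: Mon, 2041: Tue ✓, 2042: Wed, 2043: Thu, 2044: Sat, 2045: Sun, 2046: Mon, 2047: Tue ✓
Tuesdays: 2030, 2041, 2047.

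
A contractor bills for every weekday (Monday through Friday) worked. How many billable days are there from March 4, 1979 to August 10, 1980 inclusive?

375

March 4, 1979 is a Sunday.
That's 526 days from start to end, counting both.
526 = 7 × 75 + 1, so there are 75 full weeks plus 1 extra day.
Each full week contributes 5 weekdays (Mon–Fri): 75 × 5 = 375.
The 1 extra day is Sunday — none qualify.
Total: 375 + 0 = 375.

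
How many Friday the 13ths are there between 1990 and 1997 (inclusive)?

Friday-the-13ths by year:
1990: Apr, Jul
1991: Sep, Dec
1992: Mar, Nov
1993: Aug
1994: May
1995: Jan, Oct
1996: Sep, Dec
1997: Jun

13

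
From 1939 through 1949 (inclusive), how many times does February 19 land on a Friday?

Day of week of February 19 in each year:
1939: Sun, 1940: Mon, 1941: Wed, 1942: Thu, 1943: Fri ✓, 1944: Sat, 1945: Mon, 1946: Tue, 1947: Wed, 1948: Thu, 1949: Sat
Fridays: 1943.

1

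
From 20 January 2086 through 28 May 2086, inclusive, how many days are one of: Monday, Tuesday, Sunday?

57

20 January 2086 is a Sunday.
That's 129 days from start to end, counting both.
129 = 7 × 18 + 3, so there are 18 full weeks plus 3 extra days.
Each full week contributes 3 days from the set (Mon, Tue, Sun): 18 × 3 = 54.
The 3 extra days are Sun, Mon, Tue — 3 of them qualify.
Total: 54 + 3 = 57.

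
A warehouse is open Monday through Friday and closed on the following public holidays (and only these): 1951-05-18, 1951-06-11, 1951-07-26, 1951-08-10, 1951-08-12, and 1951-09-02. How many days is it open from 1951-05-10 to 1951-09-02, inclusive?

78 working days

1951-05-10 is a Thursday.
The range spans 116 days (inclusive of both endpoints).
116 = 7 × 16 + 4, so there are 16 full weeks plus 4 extra days.
Each full week contributes 5 weekdays (Mon–Fri): 16 × 5 = 80.
The 4 extra days are Thursday, Friday, Saturday, Sunday — 2 of them qualify.
Total: 80 + 2 = 82.
Holidays: 1951-05-18 (Fri); 1951-06-11 (Mon); 1951-07-26 (Thu); 1951-08-10 (Fri); 1951-08-12 (Sun); 1951-09-02 (Sun).
4 of the 6 holidays fall on weekdays; the rest are weekends and were already excluded.
Business days: 82 − 4 = 78.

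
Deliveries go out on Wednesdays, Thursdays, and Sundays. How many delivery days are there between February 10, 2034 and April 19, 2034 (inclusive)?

29

February 10, 2034 is a Friday.
From February 10, 2034 to April 19, 2034 is 69 days inclusive.
69 = 7 × 9 + 6, so there are 9 full weeks plus 6 extra days.
Each full week contributes 3 days from the set (Wed, Thu, Sun): 9 × 3 = 27.
The 6 extra days are Friday, Saturday, Sunday, Monday, Tuesday, Wednesday — 2 of them qualify.
Total: 27 + 2 = 29.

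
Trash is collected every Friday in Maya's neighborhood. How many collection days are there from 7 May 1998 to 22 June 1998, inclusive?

7 May 1998 is a Thursday.
From 7 May 1998 to 22 June 1998 is 47 days inclusive.
47 = 7 × 6 + 5, so there are 6 full weeks plus 5 extra days.
Each full week contributes one Friday: 6 so far.
The 5 extra days are Thu, Fri, Sat, Sun, Mon — 1 of them qualifies.
Total: 6 + 1 = 7.

7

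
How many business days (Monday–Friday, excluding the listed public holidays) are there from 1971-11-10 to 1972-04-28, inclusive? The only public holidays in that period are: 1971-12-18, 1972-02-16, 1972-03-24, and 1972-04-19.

120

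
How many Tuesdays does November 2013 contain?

2013-11-01 is a Friday.
That's 30 days from start to end, counting both.
30 = 7 × 4 + 2, so there are 4 full weeks plus 2 extra days.
Each full week contributes one Tuesday: 4 so far.
The 2 extra days are Fri, Sat — none qualify.
Total: 4 + 0 = 4.

4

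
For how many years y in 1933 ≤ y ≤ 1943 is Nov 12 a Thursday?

Day of week of November 12 in each year:
1933: Sun, 1934: Mon, 1935: Tue, 1936: Thu ✓, 1937: Fri, 1938: Sat, 1939: Sun, 1940: Tue, 1941: Wed, 1942: Thu ✓, 1943: Fri
Thursdays: 1936, 1942.

2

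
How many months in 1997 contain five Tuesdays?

A month has five Tuesdays exactly when Tuesday falls within its first (length − 28) days.
Jan: 31 days, starts Wed → 5 of Wed, Thu, Fri
Feb: 28 days, starts Sat → 5 of (none)
Mar: 31 days, starts Sat → 5 of Sat, Sun, Mon
Apr: 30 days, starts Tue → 5 of Tue, Wed ✓
May: 31 days, starts Thu → 5 of Thu, Fri, Sat
Jun: 30 days, starts Sun → 5 of Sun, Mon
Jul: 31 days, starts Tue → 5 of Tue, Wed, Thu ✓
Aug: 31 days, starts Fri → 5 of Fri, Sat, Sun
Sep: 30 days, starts Mon → 5 of Mon, Tue ✓
Oct: 31 days, starts Wed → 5 of Wed, Thu, Fri
Nov: 30 days, starts Sat → 5 of Sat, Sun
Dec: 31 days, starts Mon → 5 of Mon, Tue, Wed ✓
Months with five Tuesdays: Apr, Jul, Sep, Dec.

4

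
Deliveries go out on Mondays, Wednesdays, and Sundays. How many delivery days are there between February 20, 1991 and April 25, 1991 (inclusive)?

February 20, 1991 is a Wednesday.
From February 20, 1991 to April 25, 1991 is 65 days inclusive.
65 = 7 × 9 + 2, so there are 9 full weeks plus 2 extra days.
Each full week contributes 3 days from the set (Mon, Wed, Sun): 9 × 3 = 27.
The 2 extra days are Wednesday, Thursday — 1 of them qualifies.
Total: 27 + 1 = 28.

28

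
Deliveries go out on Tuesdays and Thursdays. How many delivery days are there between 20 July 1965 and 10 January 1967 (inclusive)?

155

20 July 1965 is a Tuesday.
The range spans 540 days (inclusive of both endpoints).
540 = 7 × 77 + 1, so there are 77 full weeks plus 1 extra day.
Each full week contributes 2 days from the set (Tue, Thu): 77 × 2 = 154.
The 1 extra day is Tue — 1 of them qualifies.
Total: 154 + 1 = 155.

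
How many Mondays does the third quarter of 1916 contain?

1916-07-01 is a Saturday.
From 1916-07-01 to 1916-09-30 is 92 days inclusive.
92 = 7 × 13 + 1, so there are 13 full weeks plus 1 extra day.
Each full week contributes one Monday: 13 so far.
The 1 extra day is Sat — none qualify.
Total: 13 + 0 = 13.

13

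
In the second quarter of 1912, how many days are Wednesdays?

1912-04-01 is a Monday.
That's 91 days from start to end, counting both.
91 = 7 × 13, so the span is exactly 13 full weeks.
Each full week contributes one Wednesday: 13 so far.

13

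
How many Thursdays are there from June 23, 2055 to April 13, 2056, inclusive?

43 Thursdays

June 23, 2055 is a Wednesday.
From June 23, 2055 to April 13, 2056 is 296 days inclusive.
296 = 7 × 42 + 2, so there are 42 full weeks plus 2 extra days.
Each full week contributes one Thursday: 42 so far.
The 2 extra days are Wed, Thu — 1 of them qualifies.
Total: 42 + 1 = 43.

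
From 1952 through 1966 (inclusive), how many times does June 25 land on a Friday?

Day of week of June 25 in each year:
1952: Wed, 1953: Thu, 1954: Fri ✓, 1955: Sat, 1956: Mon, 1957: Tue, 1958: Wed, 1959: Thu, 1960: Sat, 1961: Sun, 1962: Mon, 1963: Tue, 1964: Thu, 1965: Fri ✓, 1966: Sat
Fridays: 1954, 1965.

2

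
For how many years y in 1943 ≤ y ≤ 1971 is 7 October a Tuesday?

Day of week of October 7 in each year:
1943: Thu, 1944: Sat, 1945: Sun, 1946: Mon, 1947: Tue ✓, 1948: Thu, 1949: Fri, 1950: Sat, 1951: Sun, 1952: Tue ✓, 1953: Wed, 1954: Thu, 1955: Fri, 1956: Sun, 1957: Mon, 1958: Tue ✓, 1959: Wed, 1960: Fri, 1961: Sat, 1962: Sun, 1963: Mon, 1964: Wed, 1965: Thu, 1966: Fri, 1967: Sat, 1968: Mon, 1969: Tue ✓, 1970: Wed, 1971: Thu
Tuesdays: 1947, 1952, 1958, 1969.

4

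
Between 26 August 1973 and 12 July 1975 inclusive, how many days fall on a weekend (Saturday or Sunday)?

26 August 1973 is a Sunday.
The range spans 686 days (inclusive of both endpoints).
686 = 7 × 98, so the span is exactly 98 full weeks.
Each full week contributes 2 weekend days (Sat, Sun): 98 × 2 = 196.

196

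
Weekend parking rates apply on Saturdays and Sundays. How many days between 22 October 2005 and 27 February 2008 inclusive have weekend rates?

246

22 October 2005 is a Saturday.
That's 859 days from start to end, counting both.
859 = 7 × 122 + 5, so there are 122 full weeks plus 5 extra days.
Each full week contributes 2 weekend days (Sat, Sun): 122 × 2 = 244.
The 5 extra days are Sat, Sun, Mon, Tue, Wed — 2 of them qualify.
Total: 244 + 2 = 246.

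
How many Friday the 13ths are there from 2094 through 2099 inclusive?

11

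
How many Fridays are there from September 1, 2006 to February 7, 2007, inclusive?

23

September 1, 2006 is a Friday.
From September 1, 2006 to February 7, 2007 is 160 days inclusive.
160 = 7 × 22 + 6, so there are 22 full weeks plus 6 extra days.
Each full week contributes one Friday: 22 so far.
The 6 extra days are Friday, Saturday, Sunday, Monday, Tuesday, Wednesday — 1 of them qualifies.
Total: 22 + 1 = 23.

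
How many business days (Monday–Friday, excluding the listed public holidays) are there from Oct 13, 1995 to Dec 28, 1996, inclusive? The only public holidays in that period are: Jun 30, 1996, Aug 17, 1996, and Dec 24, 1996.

Oct 13, 1995 is a Friday.
The range spans 443 days (inclusive of both endpoints).
443 = 7 × 63 + 2, so there are 63 full weeks plus 2 extra days.
Each full week contributes 5 weekdays (Mon–Fri): 63 × 5 = 315.
The 2 extra days are Fri, Sat — 1 of them qualifies.
Total: 315 + 1 = 316.
Holidays: Jun 30, 1996 (Sun); Aug 17, 1996 (Sat); Dec 24, 1996 (Tue).
1 of the 3 holidays fall on weekdays; the rest are weekends and were already excluded.
Business days: 316 − 1 = 315.

315 business days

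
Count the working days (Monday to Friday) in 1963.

261

January 1, 1963 is a Tuesday.
That's 365 days from start to end, counting both.
365 = 7 × 52 + 1, so there are 52 full weeks plus 1 extra day.
Each full week contributes 5 weekdays (Mon–Fri): 52 × 5 = 260.
The 1 extra day is Tue — 1 of them qualifies.
Total: 260 + 1 = 261.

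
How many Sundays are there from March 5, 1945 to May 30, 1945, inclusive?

12 Sundays

March 5, 1945 is a Monday.
The range spans 87 days (inclusive of both endpoints).
87 = 7 × 12 + 3, so there are 12 full weeks plus 3 extra days.
Each full week contributes one Sunday: 12 so far.
The 3 extra days are Mon, Tue, Wed — none qualify.
Total: 12 + 0 = 12.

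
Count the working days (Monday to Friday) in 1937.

261

January 1, 1937 is a Friday.
That's 365 days from start to end, counting both.
365 = 7 × 52 + 1, so there are 52 full weeks plus 1 extra day.
Each full week contributes 5 weekdays (Mon–Fri): 52 × 5 = 260.
The 1 extra day is Fri — 1 of them qualifies.
Total: 260 + 1 = 261.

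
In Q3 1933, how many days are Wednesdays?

1933-07-01 is a Saturday.
From 1933-07-01 to 1933-09-30 is 92 days inclusive.
92 = 7 × 13 + 1, so there are 13 full weeks plus 1 extra day.
Each full week contributes one Wednesday: 13 so far.
The 1 extra day is Sat — none qualify.
Total: 13 + 0 = 13.

13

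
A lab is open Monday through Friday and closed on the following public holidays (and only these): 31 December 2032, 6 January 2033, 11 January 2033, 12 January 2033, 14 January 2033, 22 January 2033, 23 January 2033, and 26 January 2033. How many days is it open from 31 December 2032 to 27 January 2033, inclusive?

31 December 2032 is a Friday.
The range spans 28 days (inclusive of both endpoints).
28 = 7 × 4, so the span is exactly 4 full weeks.
Each full week contributes 5 weekdays (Mon–Fri): 4 × 5 = 20.
Total: 20.
Holidays: 31 December 2032 (Fri); 6 January 2033 (Thu); 11 January 2033 (Tue); 12 January 2033 (Wed); 14 January 2033 (Fri); 22 January 2033 (Sat); 23 January 2033 (Sun); 26 January 2033 (Wed).
6 of the 8 holidays fall on weekdays; the rest are weekends and were already excluded.
Business days: 20 − 6 = 14.

14 working days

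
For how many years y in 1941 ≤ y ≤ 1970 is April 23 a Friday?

Day of week of April 23 in each year:
1941: Wed, 1942: Thu, 1943: Fri ✓, 1944: Sun, 1945: Mon, 1946: Tue, 1947: Wed, 1948: Fri ✓, 1949: Sat, 1950: Sun, 1951: Mon, 1952: Wed, 1953: Thu, 1954: Fri ✓, 1955: Sat, 1956: Mon, 1957: Tue, 1958: Wed, 1959: Thu, 1960: Sat, 1961: Sun, 1962: Mon, 1963: Tue, 1964: Thu, 1965: Fri ✓, 1966: Sat, 1967: Sun, 1968: Tue, 1969: Wed, 1970: Thu
Fridays: 1943, 1948, 1954, 1965.

4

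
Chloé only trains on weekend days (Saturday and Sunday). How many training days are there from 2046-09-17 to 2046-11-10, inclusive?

2046-09-17 is a Monday.
That's 55 days from start to end, counting both.
55 = 7 × 7 + 6, so there are 7 full weeks plus 6 extra days.
Each full week contributes 2 weekend days (Sat, Sun): 7 × 2 = 14.
The 6 extra days are Mon, Tue, Wed, Thu, Fri, Sat — 1 of them qualifies.
Total: 14 + 1 = 15.

15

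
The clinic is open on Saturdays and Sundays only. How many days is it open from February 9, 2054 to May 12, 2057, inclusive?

339

February 9, 2054 is a Monday.
That's 1189 days from start to end, counting both.
1189 = 7 × 169 + 6, so there are 169 full weeks plus 6 extra days.
Each full week contributes 2 days from the set (Sat, Sun): 169 × 2 = 338.
The 6 extra days are Mon, Tue, Wed, Thu, Fri, Sat — 1 of them qualifies.
Total: 338 + 1 = 339.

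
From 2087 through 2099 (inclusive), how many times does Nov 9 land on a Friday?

2

Day of week of November 9 in each year:
2087: Sun, 2088: Tue, 2089: Wed, 2090: Thu, 2091: Fri ✓, 2092: Sun, 2093: Mon, 2094: Tue, 2095: Wed, 2096: Fri ✓, 2097: Sat, 2098: Sun, 2099: Mon
Fridays: 2091, 2096.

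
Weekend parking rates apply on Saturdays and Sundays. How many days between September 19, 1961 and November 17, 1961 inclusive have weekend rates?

September 19, 1961 is a Tuesday.
From September 19, 1961 to November 17, 1961 is 60 days inclusive.
60 = 7 × 8 + 4, so there are 8 full weeks plus 4 extra days.
Each full week contributes 2 weekend days (Sat, Sun): 8 × 2 = 16.
The 4 extra days are Tuesday, Wednesday, Thursday, Friday — none qualify.
Total: 16 + 0 = 16.

16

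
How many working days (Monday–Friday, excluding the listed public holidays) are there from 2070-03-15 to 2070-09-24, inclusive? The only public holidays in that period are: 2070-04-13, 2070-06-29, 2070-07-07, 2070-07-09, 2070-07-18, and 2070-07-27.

135

2070-03-15 is a Saturday.
From 2070-03-15 to 2070-09-24 is 194 days inclusive.
194 = 7 × 27 + 5, so there are 27 full weeks plus 5 extra days.
Each full week contributes 5 weekdays (Mon–Fri): 27 × 5 = 135.
The 5 extra days are Sat, Sun, Mon, Tue, Wed — 3 of them qualify.
Total: 135 + 3 = 138.
Holidays: 2070-04-13 (Sun); 2070-06-29 (Sun); 2070-07-07 (Mon); 2070-07-09 (Wed); 2070-07-18 (Fri); 2070-07-27 (Sun).
3 of the 6 holidays fall on weekdays; the rest are weekends and were already excluded.
Business days: 138 − 3 = 135.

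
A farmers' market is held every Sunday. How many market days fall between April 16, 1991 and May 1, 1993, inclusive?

106 Sundays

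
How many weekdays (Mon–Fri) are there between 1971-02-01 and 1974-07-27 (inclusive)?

910

1971-02-01 is a Monday.
From 1971-02-01 to 1974-07-27 is 1273 days inclusive.
1273 = 7 × 181 + 6, so there are 181 full weeks plus 6 extra days.
Each full week contributes 5 weekdays (Mon–Fri): 181 × 5 = 905.
The 6 extra days are Mon, Tue, Wed, Thu, Fri, Sat — 5 of them qualify.
Total: 905 + 5 = 910.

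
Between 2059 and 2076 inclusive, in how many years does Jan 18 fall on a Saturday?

3

Day of week of January 18 in each year:
2059: Sat ✓, 2060: Sun, 2061: Tue, 2062: Wed, 2063: Thu, 2064: Fri, 2065: Sun, 2066: Mon, 2067: Tue, 2068: Wed, 2069: Fri, 2070: Sat ✓, 2071: Sun, 2072: Mon, 2073: Wed, 2074: Thu, 2075: Fri, 2076: Sat ✓
Saturdays: 2059, 2070, 2076.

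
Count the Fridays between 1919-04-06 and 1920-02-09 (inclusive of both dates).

1919-04-06 is a Sunday.
That's 310 days from start to end, counting both.
310 = 7 × 44 + 2, so there are 44 full weeks plus 2 extra days.
Each full week contributes one Friday: 44 so far.
The 2 extra days are Sunday, Monday — none qualify.
Total: 44 + 0 = 44.

44 Fridays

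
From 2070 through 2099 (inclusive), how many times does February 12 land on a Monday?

Day of week of February 12 in each year:
2070: Wed, 2071: Thu, 2072: Fri, 2073: Sun, 2074: Mon ✓, 2075: Tue, 2076: Wed, 2077: Fri, 2078: Sat, 2079: Sun, 2080: Mon ✓, 2081: Wed, 2082: Thu, 2083: Fri, 2084: Sat, 2085: Mon ✓, 2086: Tue, 2087: Wed, 2088: Thu, 2089: Sat, 2090: Sun, 2091: Mon ✓, 2092: Tue, 2093: Thu, 2094: Fri, 2095: Sat, 2096: Sun, 2097: Tue, 2098: Wed, 2099: Thu
Mondays: 2074, 2080, 2085, 2091.

4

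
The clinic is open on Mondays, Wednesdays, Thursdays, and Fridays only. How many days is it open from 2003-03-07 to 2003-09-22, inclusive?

2003-03-07 is a Friday.
The range spans 200 days (inclusive of both endpoints).
200 = 7 × 28 + 4, so there are 28 full weeks plus 4 extra days.
Each full week contributes 4 days from the set (Mon, Wed, Thu, Fri): 28 × 4 = 112.
The 4 extra days are Fri, Sat, Sun, Mon — 2 of them qualify.
Total: 112 + 2 = 114.

114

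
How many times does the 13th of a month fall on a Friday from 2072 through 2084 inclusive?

Friday-the-13ths by year:
2072: May
2073: Jan, Oct
2074: Apr, Jul
2075: Sep, Dec
2076: Mar, Nov
2077: Aug
2078: May
2079: Jan, Oct
2080: Sep, Dec
2081: Jun
2082: Feb, Mar, Nov
2083: Aug
2084: Oct

21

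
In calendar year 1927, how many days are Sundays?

52

1927-01-01 is a Saturday.
From 1927-01-01 to 1927-12-31 is 365 days inclusive.
365 = 7 × 52 + 1, so there are 52 full weeks plus 1 extra day.
Each full week contributes one Sunday: 52 so far.
The 1 extra day is Saturday — none qualify.
Total: 52 + 0 = 52.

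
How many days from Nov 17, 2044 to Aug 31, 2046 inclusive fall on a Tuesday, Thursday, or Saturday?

Nov 17, 2044 is a Thursday.
That's 653 days from start to end, counting both.
653 = 7 × 93 + 2, so there are 93 full weeks plus 2 extra days.
Each full week contributes 3 days from the set (Tue, Thu, Sat): 93 × 3 = 279.
The 2 extra days are Thu, Fri — 1 of them qualifies.
Total: 279 + 1 = 280.

280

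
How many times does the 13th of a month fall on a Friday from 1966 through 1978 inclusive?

21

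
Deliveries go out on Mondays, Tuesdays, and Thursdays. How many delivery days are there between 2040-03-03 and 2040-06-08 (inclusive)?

2040-03-03 is a Saturday.
From 2040-03-03 to 2040-06-08 is 98 days inclusive.
98 = 7 × 14, so the span is exactly 14 full weeks.
Each full week contributes 3 days from the set (Mon, Tue, Thu): 14 × 3 = 42.

42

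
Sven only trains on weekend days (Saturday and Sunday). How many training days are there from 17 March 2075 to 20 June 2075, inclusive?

27

17 March 2075 is a Sunday.
The range spans 96 days (inclusive of both endpoints).
96 = 7 × 13 + 5, so there are 13 full weeks plus 5 extra days.
Each full week contributes 2 weekend days (Sat, Sun): 13 × 2 = 26.
The 5 extra days are Sunday, Monday, Tuesday, Wednesday, Thursday — 1 of them qualifies.
Total: 26 + 1 = 27.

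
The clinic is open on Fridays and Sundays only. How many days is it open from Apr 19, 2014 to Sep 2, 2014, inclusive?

39

Apr 19, 2014 is a Saturday.
That's 137 days from start to end, counting both.
137 = 7 × 19 + 4, so there are 19 full weeks plus 4 extra days.
Each full week contributes 2 days from the set (Fri, Sun): 19 × 2 = 38.
The 4 extra days are Sat, Sun, Mon, Tue — 1 of them qualifies.
Total: 38 + 1 = 39.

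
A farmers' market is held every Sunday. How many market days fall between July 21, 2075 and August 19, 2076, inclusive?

57

July 21, 2075 is a Sunday.
From July 21, 2075 to August 19, 2076 is 396 days inclusive.
396 = 7 × 56 + 4, so there are 56 full weeks plus 4 extra days.
Each full week contributes one Sunday: 56 so far.
The 4 extra days are Sunday, Monday, Tuesday, Wednesday — 1 of them qualifies.
Total: 56 + 1 = 57.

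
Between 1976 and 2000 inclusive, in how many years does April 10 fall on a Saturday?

4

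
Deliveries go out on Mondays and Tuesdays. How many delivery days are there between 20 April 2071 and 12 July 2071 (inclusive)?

24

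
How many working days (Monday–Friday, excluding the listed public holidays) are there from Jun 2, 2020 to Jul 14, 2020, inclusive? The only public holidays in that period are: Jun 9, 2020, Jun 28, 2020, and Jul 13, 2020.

29 working days

Jun 2, 2020 is a Tuesday.
That's 43 days from start to end, counting both.
43 = 7 × 6 + 1, so there are 6 full weeks plus 1 extra day.
Each full week contributes 5 weekdays (Mon–Fri): 6 × 5 = 30.
The 1 extra day is Tue — 1 of them qualifies.
Total: 30 + 1 = 31.
Holidays: Jun 9, 2020 (Tue); Jun 28, 2020 (Sun); Jul 13, 2020 (Mon).
2 of the 3 holidays fall on weekdays; the rest are weekends and were already excluded.
Business days: 31 − 2 = 29.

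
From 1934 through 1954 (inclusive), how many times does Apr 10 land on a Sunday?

Day of week of April 10 in each year:
1934: Tue, 1935: Wed, 1936: Fri, 1937: Sat, 1938: Sun ✓, 1939: Mon, 1940: Wed, 1941: Thu, 1942: Fri, 1943: Sat, 1944: Mon, 1945: Tue, 1946: Wed, 1947: Thu, 1948: Sat, 1949: Sun ✓, 1950: Mon, 1951: Tue, 1952: Thu, 1953: Fri, 1954: Sat
Sundays: 1938, 1949.

2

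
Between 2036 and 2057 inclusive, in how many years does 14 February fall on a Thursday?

Day of week of February 14 in each year:
2036: Thu ✓, 2037: Sat, 2038: Sun, 2039: Mon, 2040: Tue, 2041: Thu ✓, 2042: Fri, 2043: Sat, 2044: Sun, 2045: Tue, 2046: Wed, 2047: Thu ✓, 2048: Fri, 2049: Sun, 2050: Mon, 2051: Tue, 2052: Wed, 2053: Fri, 2054: Sat, 2055: Sun, 2056: Mon, 2057: Wed
Thursdays: 2036, 2041, 2047.

3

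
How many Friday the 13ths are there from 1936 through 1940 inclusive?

Friday-the-13ths by year:
1936: Mar, Nov
1937: Aug
1938: May
1939: Jan, Oct
1940: Sep, Dec

8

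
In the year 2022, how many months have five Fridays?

A month has five Fridays exactly when Friday falls within its first (length − 28) days.
Jan: 31 days, starts Sat → 5 of Sat, Sun, Mon
Feb: 28 days, starts Tue → 5 of (none)
Mar: 31 days, starts Tue → 5 of Tue, Wed, Thu
Apr: 30 days, starts Fri → 5 of Fri, Sat ✓
May: 31 days, starts Sun → 5 of Sun, Mon, Tue
Jun: 30 days, starts Wed → 5 of Wed, Thu
Jul: 31 days, starts Fri → 5 of Fri, Sat, Sun ✓
Aug: 31 days, starts Mon → 5 of Mon, Tue, Wed
Sep: 30 days, starts Thu → 5 of Thu, Fri ✓
Oct: 31 days, starts Sat → 5 of Sat, Sun, Mon
Nov: 30 days, starts Tue → 5 of Tue, Wed
Dec: 31 days, starts Thu → 5 of Thu, Fri, Sat ✓
Months with five Fridays: Apr, Jul, Sep, Dec.

4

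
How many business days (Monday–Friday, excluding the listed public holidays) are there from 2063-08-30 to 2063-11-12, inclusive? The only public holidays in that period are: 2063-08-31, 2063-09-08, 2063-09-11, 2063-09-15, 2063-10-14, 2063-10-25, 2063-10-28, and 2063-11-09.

49 business days

2063-08-30 is a Thursday.
That's 75 days from start to end, counting both.
75 = 7 × 10 + 5, so there are 10 full weeks plus 5 extra days.
Each full week contributes 5 weekdays (Mon–Fri): 10 × 5 = 50.
The 5 extra days are Thursday, Friday, Saturday, Sunday, Monday — 3 of them qualify.
Total: 50 + 3 = 53.
Holidays: 2063-08-31 (Fri); 2063-09-08 (Sat); 2063-09-11 (Tue); 2063-09-15 (Sat); 2063-10-14 (Sun); 2063-10-25 (Thu); 2063-10-28 (Sun); 2063-11-09 (Fri).
4 of the 8 holidays fall on weekdays; the rest are weekends and were already excluded.
Business days: 53 − 4 = 49.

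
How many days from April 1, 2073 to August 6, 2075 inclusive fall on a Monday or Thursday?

245

April 1, 2073 is a Saturday.
From April 1, 2073 to August 6, 2075 is 858 days inclusive.
858 = 7 × 122 + 4, so there are 122 full weeks plus 4 extra days.
Each full week contributes 2 days from the set (Mon, Thu): 122 × 2 = 244.
The 4 extra days are Saturday, Sunday, Monday, Tuesday — 1 of them qualifies.
Total: 244 + 1 = 245.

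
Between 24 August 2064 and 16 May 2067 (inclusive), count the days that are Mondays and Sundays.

24 August 2064 is a Sunday.
From 24 August 2064 to 16 May 2067 is 996 days inclusive.
996 = 7 × 142 + 2, so there are 142 full weeks plus 2 extra days.
Each full week contributes 2 days from the set (Mon, Sun): 142 × 2 = 284.
The 2 extra days are Sunday, Monday — 2 of them qualify.
Total: 284 + 2 = 286.

286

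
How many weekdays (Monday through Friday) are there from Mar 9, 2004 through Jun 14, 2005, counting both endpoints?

Mar 9, 2004 is a Tuesday.
From Mar 9, 2004 to Jun 14, 2005 is 463 days inclusive.
463 = 7 × 66 + 1, so there are 66 full weeks plus 1 extra day.
Each full week contributes 5 weekdays (Mon–Fri): 66 × 5 = 330.
The 1 extra day is Tuesday — 1 of them qualifies.
Total: 330 + 1 = 331.

331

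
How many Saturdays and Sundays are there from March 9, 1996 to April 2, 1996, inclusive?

8

March 9, 1996 is a Saturday.
That's 25 days from start to end, counting both.
25 = 7 × 3 + 4, so there are 3 full weeks plus 4 extra days.
Each full week contributes 2 weekend days (Sat, Sun): 3 × 2 = 6.
The 4 extra days are Sat, Sun, Mon, Tue — 2 of them qualify.
Total: 6 + 2 = 8.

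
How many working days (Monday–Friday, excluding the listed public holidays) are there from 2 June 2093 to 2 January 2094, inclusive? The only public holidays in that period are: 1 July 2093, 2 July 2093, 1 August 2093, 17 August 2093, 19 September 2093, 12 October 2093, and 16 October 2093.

149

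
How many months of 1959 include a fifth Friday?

4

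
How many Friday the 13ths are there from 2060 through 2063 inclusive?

Friday-the-13ths by year:
2060: Feb, Aug
2061: May
2062: Jan, Oct
2063: Apr, Jul

7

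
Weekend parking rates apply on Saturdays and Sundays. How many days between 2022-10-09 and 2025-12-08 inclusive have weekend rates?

2022-10-09 is a Sunday.
From 2022-10-09 to 2025-12-08 is 1157 days inclusive.
1157 = 7 × 165 + 2, so there are 165 full weeks plus 2 extra days.
Each full week contributes 2 weekend days (Sat, Sun): 165 × 2 = 330.
The 2 extra days are Sun, Mon — 1 of them qualifies.
Total: 330 + 1 = 331.

331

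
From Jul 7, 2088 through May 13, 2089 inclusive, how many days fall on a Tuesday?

Jul 7, 2088 is a Wednesday.
From Jul 7, 2088 to May 13, 2089 is 311 days inclusive.
311 = 7 × 44 + 3, so there are 44 full weeks plus 3 extra days.
Each full week contributes one Tuesday: 44 so far.
The 3 extra days are Wed, Thu, Fri — none qualify.
Total: 44 + 0 = 44.

44 Tuesdays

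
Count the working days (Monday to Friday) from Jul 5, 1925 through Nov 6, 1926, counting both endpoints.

350

Jul 5, 1925 is a Sunday.
That's 490 days from start to end, counting both.
490 = 7 × 70, so the span is exactly 70 full weeks.
Each full week contributes 5 weekdays (Mon–Fri): 70 × 5 = 350.
Total: 350.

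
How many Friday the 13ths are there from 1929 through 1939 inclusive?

Friday-the-13ths by year:
1929: Sep, Dec
1930: Jun
1931: Feb, Mar, Nov
1932: May
1933: Jan, Oct
1934: Apr, Jul
1935: Sep, Dec
1936: Mar, Nov
1937: Aug
1938: May
1939: Jan, Oct

19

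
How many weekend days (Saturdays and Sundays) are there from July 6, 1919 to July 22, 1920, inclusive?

109

July 6, 1919 is a Sunday.
From July 6, 1919 to July 22, 1920 is 383 days inclusive.
383 = 7 × 54 + 5, so there are 54 full weeks plus 5 extra days.
Each full week contributes 2 weekend days (Sat, Sun): 54 × 2 = 108.
The 5 extra days are Sun, Mon, Tue, Wed, Thu — 1 of them qualifies.
Total: 108 + 1 = 109.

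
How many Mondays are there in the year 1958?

52

1958-01-01 is a Wednesday.
The range spans 365 days (inclusive of both endpoints).
365 = 7 × 52 + 1, so there are 52 full weeks plus 1 extra day.
Each full week contributes one Monday: 52 so far.
The 1 extra day is Wed — none qualify.
Total: 52 + 0 = 52.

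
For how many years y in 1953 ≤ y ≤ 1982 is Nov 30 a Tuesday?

5

Day of week of November 30 in each year:
1953: Mon, 1954: Tue ✓, 1955: Wed, 1956: Fri, 1957: Sat, 1958: Sun, 1959: Mon, 1960: Wed, 1961: Thu, 1962: Fri, 1963: Sat, 1964: Mon, 1965: Tue ✓, 1966: Wed, 1967: Thu, 1968: Sat, 1969: Sun, 1970: Mon, 1971: Tue ✓, 1972: Thu, 1973: Fri, 1974: Sat, 1975: Sun, 1976: Tue ✓, 1977: Wed, 1978: Thu, 1979: Fri, 1980: Sun, 1981: Mon, 1982: Tue ✓
Tuesdays: 1954, 1965, 1971, 1976, 1982.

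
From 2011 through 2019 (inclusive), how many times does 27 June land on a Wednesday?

Day of week of June 27 in each year:
2011: Mon, 2012: Wed ✓, 2013: Thu, 2014: Fri, 2015: Sat, 2016: Mon, 2017: Tue, 2018: Wed ✓, 2019: Thu
Wednesdays: 2012, 2018.

2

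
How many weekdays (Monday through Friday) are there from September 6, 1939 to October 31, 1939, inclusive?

September 6, 1939 is a Wednesday.
The range spans 56 days (inclusive of both endpoints).
56 = 7 × 8, so the span is exactly 8 full weeks.
Each full week contributes 5 weekdays (Mon–Fri): 8 × 5 = 40.

40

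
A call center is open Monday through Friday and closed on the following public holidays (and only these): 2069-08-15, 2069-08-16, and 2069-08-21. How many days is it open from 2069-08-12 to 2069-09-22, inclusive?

2069-08-12 is a Monday.
That's 42 days from start to end, counting both.
42 = 7 × 6, so the span is exactly 6 full weeks.
Each full week contributes 5 weekdays (Mon–Fri): 6 × 5 = 30.
Total: 30.
Holidays: 2069-08-15 (Thu); 2069-08-16 (Fri); 2069-08-21 (Wed).
All 3 holidays fall on weekdays, so subtract 3.
Business days: 30 − 3 = 27.

27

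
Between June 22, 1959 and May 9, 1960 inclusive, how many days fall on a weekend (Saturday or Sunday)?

92

June 22, 1959 is a Monday.
The range spans 323 days (inclusive of both endpoints).
323 = 7 × 46 + 1, so there are 46 full weeks plus 1 extra day.
Each full week contributes 2 weekend days (Sat, Sun): 46 × 2 = 92.
The 1 extra day is Monday — none qualify.
Total: 92 + 0 = 92.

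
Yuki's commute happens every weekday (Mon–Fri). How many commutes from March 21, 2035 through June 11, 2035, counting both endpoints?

March 21, 2035 is a Wednesday.
That's 83 days from start to end, counting both.
83 = 7 × 11 + 6, so there are 11 full weeks plus 6 extra days.
Each full week contributes 5 weekdays (Mon–Fri): 11 × 5 = 55.
The 6 extra days are Wed, Thu, Fri, Sat, Sun, Mon — 4 of them qualify.
Total: 55 + 4 = 59.

59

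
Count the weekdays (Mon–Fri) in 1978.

260

Jan 1, 1978 is a Sunday.
From Jan 1, 1978 to Dec 31, 1978 is 365 days inclusive.
365 = 7 × 52 + 1, so there are 52 full weeks plus 1 extra day.
Each full week contributes 5 weekdays (Mon–Fri): 52 × 5 = 260.
The 1 extra day is Sun — none qualify.
Total: 260 + 0 = 260.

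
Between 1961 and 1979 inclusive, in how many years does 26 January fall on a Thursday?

Day of week of January 26 in each year:
1961: Thu ✓, 1962: Fri, 1963: Sat, 1964: Sun, 1965: Tue, 1966: Wed, 1967: Thu ✓, 1968: Fri, 1969: Sun, 1970: Mon, 1971: Tue, 1972: Wed, 1973: Fri, 1974: Sat, 1975: Sun, 1976: Mon, 1977: Wed, 1978: Thu ✓, 1979: Fri
Thursdays: 1961, 1967, 1978.

3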